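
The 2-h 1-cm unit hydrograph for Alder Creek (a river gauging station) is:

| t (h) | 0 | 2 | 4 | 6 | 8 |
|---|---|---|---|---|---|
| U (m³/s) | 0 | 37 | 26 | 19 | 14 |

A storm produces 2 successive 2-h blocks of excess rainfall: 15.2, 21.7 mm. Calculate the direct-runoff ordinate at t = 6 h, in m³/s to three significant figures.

Q ≈ 85.3 m³/s

By discrete convolution, Q_j = Σ (P_i / 10 mm) · U_{j−i}.
At t = 6 h (j=3): Q = (15.2/10)·19 + (21.7/10)·26 = 85.3 m³/s.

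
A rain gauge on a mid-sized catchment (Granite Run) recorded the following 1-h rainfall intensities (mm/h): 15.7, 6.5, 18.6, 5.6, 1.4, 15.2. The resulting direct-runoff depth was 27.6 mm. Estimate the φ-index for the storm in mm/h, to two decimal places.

φ ≈ 7.30 mm/h

Only the 3 blocks with intensity above φ contribute runoff: 15.7, 18.6, 15.2 mm/h.
Σ(I−φ)·Δt = d  ⇒  (15.7+18.6+15.2 − 3φ)·1 = 27.6
φ = (49.50 − 27.6/1) / 3 = 7.30 mm/h.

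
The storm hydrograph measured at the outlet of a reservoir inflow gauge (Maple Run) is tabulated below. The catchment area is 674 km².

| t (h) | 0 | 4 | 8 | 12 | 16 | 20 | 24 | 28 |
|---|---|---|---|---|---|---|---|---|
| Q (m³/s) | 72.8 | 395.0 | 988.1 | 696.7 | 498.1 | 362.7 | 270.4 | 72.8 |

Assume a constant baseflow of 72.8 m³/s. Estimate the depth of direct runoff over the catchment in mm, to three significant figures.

d ≈ 59.3 mm

Direct runoff: 0.0, 322.2, 915.3, 623.9, 425.3, 289.9, 197.6, 0.0 m³/s; ΣQ_DR = 2774 m³/s.
V = ΣQ_DR · Δt = 2774 × 14400 s = 3.995 × 10^7 m³.
Over A = 674 km², depth = V / A = 59.3 mm.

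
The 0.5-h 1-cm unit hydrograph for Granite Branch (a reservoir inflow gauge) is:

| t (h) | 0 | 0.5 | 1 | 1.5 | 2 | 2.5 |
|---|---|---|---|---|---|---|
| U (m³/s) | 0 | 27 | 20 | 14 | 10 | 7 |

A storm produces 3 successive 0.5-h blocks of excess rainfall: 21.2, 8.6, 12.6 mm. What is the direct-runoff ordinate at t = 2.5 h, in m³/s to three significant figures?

Q ≈ 41.1 m³/s

By discrete convolution, Q_j = Σ (P_i / 10 mm) · U_{j−i}.
At t = 2.5 h (j=5): Q = (21.2/10)·7 + (8.6/10)·10 + (12.6/10)·14 = 41.1 m³/s.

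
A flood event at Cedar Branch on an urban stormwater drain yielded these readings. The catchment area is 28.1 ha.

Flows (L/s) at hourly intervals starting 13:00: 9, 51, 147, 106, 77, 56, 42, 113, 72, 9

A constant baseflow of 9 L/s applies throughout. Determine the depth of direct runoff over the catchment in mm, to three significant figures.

Direct runoff: 0.0, 42.0, 138.0, 97.0, 68.0, 47.0, 33.0, 104.0, 63.0, 0.0 L/s; ΣQ_DR = 592.0 L/s.
V = ΣQ_DR · Δt = 592.0 × 3600 s = 2.131 × 10^6 L.
Over A = 28.1 ha, depth = V / A = 7.58 mm.

d ≈ 7.58 mm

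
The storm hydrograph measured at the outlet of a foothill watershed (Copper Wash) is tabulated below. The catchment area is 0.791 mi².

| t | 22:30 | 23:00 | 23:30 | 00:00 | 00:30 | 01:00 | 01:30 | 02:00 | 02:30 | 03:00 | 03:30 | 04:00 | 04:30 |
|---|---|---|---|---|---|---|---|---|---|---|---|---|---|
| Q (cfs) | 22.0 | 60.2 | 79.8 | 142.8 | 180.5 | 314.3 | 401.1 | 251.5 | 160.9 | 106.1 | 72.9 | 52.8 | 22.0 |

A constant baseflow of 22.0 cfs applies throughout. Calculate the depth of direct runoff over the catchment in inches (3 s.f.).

Direct runoff: 0.0, 38.2, 57.8, 120.8, 158.5, 292.3, 379.1, 229.5, 138.9, 84.1, 50.9, 30.8, 0.0 cfs; ΣQ_DR = 1581 cfs.
V = ΣQ_DR · Δt = 1581 × 1800 s = 2.846 × 10^6 ft³.
Over A = 0.791 mi², depth = V / A = 1.55 in.

d ≈ 1.55 in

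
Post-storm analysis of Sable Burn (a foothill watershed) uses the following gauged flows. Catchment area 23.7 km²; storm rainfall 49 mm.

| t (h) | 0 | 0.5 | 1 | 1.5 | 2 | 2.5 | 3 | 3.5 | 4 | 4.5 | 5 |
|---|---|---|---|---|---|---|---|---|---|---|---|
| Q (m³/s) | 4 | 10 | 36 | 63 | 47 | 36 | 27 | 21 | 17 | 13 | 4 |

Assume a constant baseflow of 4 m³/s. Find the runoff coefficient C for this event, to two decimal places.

ΣQ_DR = 234.0 m³/s; V = ΣQ_DR·Δt = 4.212 × 10^5 m³.
Runoff depth d = V / A = 17.77 mm.
C = d / P = 17.77 / 49 = 0.36.

C ≈ 0.36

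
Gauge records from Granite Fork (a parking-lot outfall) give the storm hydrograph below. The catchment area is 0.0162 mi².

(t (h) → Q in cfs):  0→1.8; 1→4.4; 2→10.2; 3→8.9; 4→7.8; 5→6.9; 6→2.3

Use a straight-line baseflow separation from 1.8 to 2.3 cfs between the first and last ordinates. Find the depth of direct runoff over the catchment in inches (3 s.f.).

d ≈ 2.67 in

Direct runoff: 0.00, 2.52, 8.23, 6.85, 5.67, 4.68, 0.00 cfs; ΣQ_DR = 27.95 cfs.
V = ΣQ_DR · Δt = 27.95 × 3600 s = 1.006 × 10^5 ft³.
Over A = 0.0162 mi², depth = V / A = 2.67 in.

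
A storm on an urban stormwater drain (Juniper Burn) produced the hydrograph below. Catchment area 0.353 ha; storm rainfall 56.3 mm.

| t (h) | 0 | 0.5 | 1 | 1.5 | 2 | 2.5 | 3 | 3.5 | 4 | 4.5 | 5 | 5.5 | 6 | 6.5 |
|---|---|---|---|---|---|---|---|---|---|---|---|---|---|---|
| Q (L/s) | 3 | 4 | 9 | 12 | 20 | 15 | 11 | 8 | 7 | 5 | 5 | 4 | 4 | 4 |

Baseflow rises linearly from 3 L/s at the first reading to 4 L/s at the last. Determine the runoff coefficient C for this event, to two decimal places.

C ≈ 0.56

ΣQ_DR = 62.00 L/s; V = ΣQ_DR·Δt = 1.116 × 10^5 L.
Runoff depth d = V / A = 31.61 mm.
C = d / P = 31.61 / 56.3 = 0.56.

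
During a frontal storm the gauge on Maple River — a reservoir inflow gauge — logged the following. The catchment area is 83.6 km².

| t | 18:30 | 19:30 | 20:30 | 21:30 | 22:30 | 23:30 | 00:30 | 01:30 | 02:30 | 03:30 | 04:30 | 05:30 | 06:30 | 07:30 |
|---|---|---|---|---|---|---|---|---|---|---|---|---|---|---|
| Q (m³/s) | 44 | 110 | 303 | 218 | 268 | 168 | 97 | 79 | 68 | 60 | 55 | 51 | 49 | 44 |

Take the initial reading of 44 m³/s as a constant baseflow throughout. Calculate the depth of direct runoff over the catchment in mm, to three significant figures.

Direct runoff: 0.0, 66.0, 259.0, 174.0, 224.0, 124.0, 53.0, 35.0, 24.0, 16.0, 11.0, 7.0, 5.0, 0.0 m³/s; ΣQ_DR = 998.0 m³/s.
V = ΣQ_DR · Δt = 998.0 × 3600 s = 3.593 × 10^6 m³.
Over A = 83.6 km², depth = V / A = 43.0 mm.

d ≈ 43.0 mm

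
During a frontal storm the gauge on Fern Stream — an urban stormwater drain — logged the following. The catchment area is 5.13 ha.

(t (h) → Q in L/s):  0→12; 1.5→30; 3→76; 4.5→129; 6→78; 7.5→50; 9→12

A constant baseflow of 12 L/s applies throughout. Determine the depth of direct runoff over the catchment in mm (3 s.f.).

Direct runoff: 0.0, 18.0, 64.0, 117.0, 66.0, 38.0, 0.0 L/s; ΣQ_DR = 303.0 L/s.
V = ΣQ_DR · Δt = 303.0 × 5400 s = 1.636 × 10^6 L.
Over A = 5.13 ha, depth = V / A = 31.9 mm.

d ≈ 31.9 mm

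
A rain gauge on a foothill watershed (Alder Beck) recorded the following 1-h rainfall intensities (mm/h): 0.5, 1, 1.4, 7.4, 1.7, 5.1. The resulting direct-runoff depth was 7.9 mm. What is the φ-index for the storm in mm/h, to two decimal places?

φ ≈ 2.30 mm/h

Only the 2 blocks with intensity above φ contribute runoff: 7.4, 5.1 mm/h.
Σ(I−φ)·Δt = d  ⇒  (7.4+5.1 − 2φ)·1 = 7.9
φ = (12.50 − 7.9/1) / 2 = 2.30 mm/h.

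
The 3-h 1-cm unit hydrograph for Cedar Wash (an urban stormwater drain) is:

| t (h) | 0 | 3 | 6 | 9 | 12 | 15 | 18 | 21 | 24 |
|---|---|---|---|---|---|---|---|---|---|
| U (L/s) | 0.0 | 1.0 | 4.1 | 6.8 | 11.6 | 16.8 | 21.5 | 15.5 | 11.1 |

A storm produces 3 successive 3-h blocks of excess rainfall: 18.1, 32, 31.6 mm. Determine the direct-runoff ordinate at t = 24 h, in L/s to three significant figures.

Q ≈ 138 L/s

By discrete convolution, Q_j = Σ (P_i / 10 mm) · U_{j−i}.
At t = 24 h (j=8): Q = (18.1/10)·11.1 + (32/10)·15.5 + (31.6/10)·21.5 = 138 L/s.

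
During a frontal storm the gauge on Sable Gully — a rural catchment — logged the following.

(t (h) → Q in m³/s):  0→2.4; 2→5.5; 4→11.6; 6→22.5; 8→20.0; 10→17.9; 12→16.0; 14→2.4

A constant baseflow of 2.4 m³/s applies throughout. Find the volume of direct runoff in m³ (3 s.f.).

V ≈ 5.70 × 10^5 m³

Direct-runoff ordinates (Q − Q_b): 0.0, 3.1, 9.2, 20.1, 17.6, 15.5, 13.6, 0.0 m³/s.
ΣQ_DR = 79.10 m³/s.
With Δt = 2 h = 7200 s, V = ΣQ_DR · Δt = 79.10 × 7200 = 5.70 × 10^5 m³.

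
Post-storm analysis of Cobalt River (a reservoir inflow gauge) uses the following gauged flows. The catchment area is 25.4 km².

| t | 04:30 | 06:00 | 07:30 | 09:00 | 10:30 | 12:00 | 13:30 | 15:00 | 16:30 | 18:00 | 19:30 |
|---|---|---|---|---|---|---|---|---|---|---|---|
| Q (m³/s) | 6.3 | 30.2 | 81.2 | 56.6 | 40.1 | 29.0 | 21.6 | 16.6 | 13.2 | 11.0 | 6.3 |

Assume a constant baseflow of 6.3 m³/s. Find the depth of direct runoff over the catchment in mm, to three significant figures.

d ≈ 51.6 mm

Direct runoff: 0.0, 23.9, 74.9, 50.3, 33.8, 22.7, 15.3, 10.3, 6.9, 4.7, 0.0 m³/s; ΣQ_DR = 242.8 m³/s.
V = ΣQ_DR · Δt = 242.8 × 5400 s = 1.311 × 10^6 m³.
Over A = 25.4 km², depth = V / A = 51.6 mm.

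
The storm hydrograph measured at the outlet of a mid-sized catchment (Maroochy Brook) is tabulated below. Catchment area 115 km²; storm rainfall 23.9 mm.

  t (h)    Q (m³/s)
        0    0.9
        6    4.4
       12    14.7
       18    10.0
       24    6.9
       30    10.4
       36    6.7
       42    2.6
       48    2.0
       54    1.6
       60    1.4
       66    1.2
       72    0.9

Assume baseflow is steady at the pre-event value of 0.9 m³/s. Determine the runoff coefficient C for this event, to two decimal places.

ΣQ_DR = 52.00 m³/s; V = ΣQ_DR·Δt = 1.123 × 10^6 m³.
Runoff depth d = V / A = 9.767 mm.
C = d / P = 9.767 / 23.9 = 0.41.

C ≈ 0.41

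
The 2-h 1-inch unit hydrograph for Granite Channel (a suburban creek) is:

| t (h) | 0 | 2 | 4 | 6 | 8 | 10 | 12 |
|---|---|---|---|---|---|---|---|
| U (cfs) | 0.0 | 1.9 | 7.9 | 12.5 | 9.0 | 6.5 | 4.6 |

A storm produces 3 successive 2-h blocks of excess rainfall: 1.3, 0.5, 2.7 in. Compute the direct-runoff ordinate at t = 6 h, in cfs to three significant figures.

Q ≈ 25.3 cfs

By discrete convolution, Q_j = Σ (P_i / 1 in) · U_{j−i}.
At t = 6 h (j=3): Q = (1.3/1)·12.5 + (0.5/1)·7.9 + (2.7/1)·1.9 = 25.3 cfs.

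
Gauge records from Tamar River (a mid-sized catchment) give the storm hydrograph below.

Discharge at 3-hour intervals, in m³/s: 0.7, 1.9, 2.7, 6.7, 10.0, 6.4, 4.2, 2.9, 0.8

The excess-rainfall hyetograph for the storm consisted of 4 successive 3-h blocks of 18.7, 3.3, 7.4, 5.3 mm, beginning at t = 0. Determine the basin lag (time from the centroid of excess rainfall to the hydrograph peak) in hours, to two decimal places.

t_L ≈ 7.56 h

Centroid of excess rainfall: t_c = Σ P_i·t̄_i / ΣP_i = 4.4395 h (block centres at 1.5, 4.5, 7.5, 10.5 h).
Hydrograph peak occurs at t = 12 h, so basin lag t_L = 12 − 4.4395 = 7.56 h.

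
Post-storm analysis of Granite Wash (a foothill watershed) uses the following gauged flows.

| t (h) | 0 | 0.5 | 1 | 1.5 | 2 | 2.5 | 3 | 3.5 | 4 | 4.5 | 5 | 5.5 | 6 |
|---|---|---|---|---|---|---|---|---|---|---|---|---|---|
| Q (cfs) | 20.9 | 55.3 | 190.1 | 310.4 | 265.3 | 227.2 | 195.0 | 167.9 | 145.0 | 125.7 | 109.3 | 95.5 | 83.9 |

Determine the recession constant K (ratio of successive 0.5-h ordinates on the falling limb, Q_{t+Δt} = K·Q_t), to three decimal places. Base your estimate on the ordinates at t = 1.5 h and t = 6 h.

Using the recession-limb readings at t = 1.5 h and t = 6 h: Q falls from 310.4 to 83.9 cfs over 9 intervals.
K = (Q₂/Q₁)^(1/9) = (83.9/310.4)^(1/9) = 0.865.

K ≈ 0.865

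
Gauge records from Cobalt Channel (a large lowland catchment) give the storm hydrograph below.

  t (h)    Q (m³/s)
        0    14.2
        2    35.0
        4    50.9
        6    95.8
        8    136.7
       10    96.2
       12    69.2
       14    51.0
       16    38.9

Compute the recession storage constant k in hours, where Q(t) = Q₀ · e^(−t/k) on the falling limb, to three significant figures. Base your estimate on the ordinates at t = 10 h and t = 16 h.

k ≈ 6.63 h

On the falling limb, Q drops from 96.2 to 38.9 m³/s between t = 10 h and t = 16 h (Δt = 6 h).
k = −Δt / ln(Q₂/Q₁) = −6 / ln(38.9/96.2) = 6.63 h.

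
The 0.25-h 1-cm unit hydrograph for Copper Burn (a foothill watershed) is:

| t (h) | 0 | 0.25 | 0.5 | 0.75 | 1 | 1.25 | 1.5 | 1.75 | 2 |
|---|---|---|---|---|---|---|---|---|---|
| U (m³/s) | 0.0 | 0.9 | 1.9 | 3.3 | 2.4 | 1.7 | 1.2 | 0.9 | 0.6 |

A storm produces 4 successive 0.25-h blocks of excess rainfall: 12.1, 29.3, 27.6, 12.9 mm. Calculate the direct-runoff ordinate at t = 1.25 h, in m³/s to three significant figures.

By discrete convolution, Q_j = Σ (P_i / 10 mm) · U_{j−i}.
At t = 1.25 h (j=5): Q = (12.1/10)·1.7 + (29.3/10)·2.4 + (27.6/10)·3.3 + (12.9/10)·1.9 = 20.6 m³/s.

Q ≈ 20.6 m³/s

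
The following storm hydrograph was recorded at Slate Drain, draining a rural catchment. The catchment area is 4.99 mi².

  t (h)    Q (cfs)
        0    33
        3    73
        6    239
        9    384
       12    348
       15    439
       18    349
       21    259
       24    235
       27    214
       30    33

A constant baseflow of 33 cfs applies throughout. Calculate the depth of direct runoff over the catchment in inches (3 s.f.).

Direct runoff: 0.0, 40.0, 206.0, 351.0, 315.0, 406.0, 316.0, 226.0, 202.0, 181.0, 0.0 cfs; ΣQ_DR = 2243 cfs.
V = ΣQ_DR · Δt = 2243 × 10800 s = 2.422 × 10^7 ft³.
Over A = 4.99 mi², depth = V / A = 2.09 in.

d ≈ 2.09 in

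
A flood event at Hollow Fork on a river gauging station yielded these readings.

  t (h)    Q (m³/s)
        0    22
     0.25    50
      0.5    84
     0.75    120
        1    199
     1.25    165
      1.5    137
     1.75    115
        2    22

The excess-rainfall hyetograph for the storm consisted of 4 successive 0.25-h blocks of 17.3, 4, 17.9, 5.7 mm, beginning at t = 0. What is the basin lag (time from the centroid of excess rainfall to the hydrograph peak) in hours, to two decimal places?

t_L ≈ 0.56 h

Centroid of excess rainfall: t_c = Σ P_i·t̄_i / ΣP_i = 0.4418 h (block centres at 0.125, 0.375, 0.625, 0.875 h).
Hydrograph peak occurs at t = 1 h, so basin lag t_L = 1 − 0.4418 = 0.56 h.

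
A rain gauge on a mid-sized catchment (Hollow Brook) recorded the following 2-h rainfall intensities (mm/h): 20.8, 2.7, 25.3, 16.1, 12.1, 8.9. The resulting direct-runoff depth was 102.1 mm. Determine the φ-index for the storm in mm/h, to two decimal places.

Only the 5 blocks with intensity above φ contribute runoff: 20.8, 25.3, 16.1, 12.1, 8.9 mm/h.
Σ(I−φ)·Δt = d  ⇒  (20.8+25.3+16.1+12.1+8.9 − 5φ)·2 = 102.1
φ = (83.20 − 102.1/2) / 5 = 6.43 mm/h.

φ ≈ 6.43 mm/h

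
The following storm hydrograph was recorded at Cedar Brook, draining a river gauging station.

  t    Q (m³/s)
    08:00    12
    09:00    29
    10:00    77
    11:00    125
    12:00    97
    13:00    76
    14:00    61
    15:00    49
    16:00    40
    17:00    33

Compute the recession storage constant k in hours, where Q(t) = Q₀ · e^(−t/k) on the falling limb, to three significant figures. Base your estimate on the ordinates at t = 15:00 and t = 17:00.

On the falling limb, Q drops from 49 to 33 m³/s between t = 15:00 and t = 17:00 (Δt = 2 h).
k = −Δt / ln(Q₂/Q₁) = −2 / ln(33/49) = 5.06 h.

k ≈ 5.06 h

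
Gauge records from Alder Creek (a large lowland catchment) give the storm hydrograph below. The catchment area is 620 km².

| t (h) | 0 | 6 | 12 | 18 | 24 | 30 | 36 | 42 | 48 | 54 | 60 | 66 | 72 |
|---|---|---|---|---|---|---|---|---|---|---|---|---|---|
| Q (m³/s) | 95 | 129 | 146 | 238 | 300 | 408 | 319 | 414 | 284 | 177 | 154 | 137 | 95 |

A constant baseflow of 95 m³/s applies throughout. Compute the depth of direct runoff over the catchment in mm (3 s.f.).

Direct runoff: 0.0, 34.0, 51.0, 143.0, 205.0, 313.0, 224.0, 319.0, 189.0, 82.0, 59.0, 42.0, 0.0 m³/s; ΣQ_DR = 1661 m³/s.
V = ΣQ_DR · Δt = 1661 × 21600 s = 3.588 × 10^7 m³.
Over A = 620 km², depth = V / A = 57.9 mm.

d ≈ 57.9 mm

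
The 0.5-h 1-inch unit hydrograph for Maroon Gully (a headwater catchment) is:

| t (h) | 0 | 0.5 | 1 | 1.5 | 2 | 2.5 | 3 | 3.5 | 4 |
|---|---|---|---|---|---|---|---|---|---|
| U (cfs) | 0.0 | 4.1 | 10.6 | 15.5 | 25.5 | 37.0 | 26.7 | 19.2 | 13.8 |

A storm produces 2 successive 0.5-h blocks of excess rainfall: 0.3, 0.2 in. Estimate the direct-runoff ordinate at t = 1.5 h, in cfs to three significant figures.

Q ≈ 6.77 cfs

By discrete convolution, Q_j = Σ (P_i / 1 in) · U_{j−i}.
At t = 1.5 h (j=3): Q = (0.3/1)·15.5 + (0.2/1)·10.6 = 6.77 cfs.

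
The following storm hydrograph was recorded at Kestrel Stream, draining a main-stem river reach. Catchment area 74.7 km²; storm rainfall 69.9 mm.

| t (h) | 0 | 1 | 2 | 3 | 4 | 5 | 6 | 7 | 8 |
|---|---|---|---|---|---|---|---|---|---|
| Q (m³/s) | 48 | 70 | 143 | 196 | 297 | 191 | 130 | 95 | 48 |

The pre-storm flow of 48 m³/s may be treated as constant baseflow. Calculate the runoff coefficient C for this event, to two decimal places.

C ≈ 0.54

ΣQ_DR = 786.0 m³/s; V = ΣQ_DR·Δt = 2.830 × 10^6 m³.
Runoff depth d = V / A = 37.88 mm.
C = d / P = 37.88 / 69.9 = 0.54.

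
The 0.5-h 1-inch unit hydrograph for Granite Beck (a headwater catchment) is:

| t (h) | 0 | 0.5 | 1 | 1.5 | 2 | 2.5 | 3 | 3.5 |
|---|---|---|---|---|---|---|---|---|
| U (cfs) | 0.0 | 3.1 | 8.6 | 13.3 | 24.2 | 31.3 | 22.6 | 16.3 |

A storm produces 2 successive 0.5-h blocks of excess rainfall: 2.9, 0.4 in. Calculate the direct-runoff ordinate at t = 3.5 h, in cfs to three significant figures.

Q ≈ 56.3 cfs

By discrete convolution, Q_j = Σ (P_i / 1 in) · U_{j−i}.
At t = 3.5 h (j=7): Q = (2.9/1)·16.3 + (0.4/1)·22.6 = 56.3 cfs.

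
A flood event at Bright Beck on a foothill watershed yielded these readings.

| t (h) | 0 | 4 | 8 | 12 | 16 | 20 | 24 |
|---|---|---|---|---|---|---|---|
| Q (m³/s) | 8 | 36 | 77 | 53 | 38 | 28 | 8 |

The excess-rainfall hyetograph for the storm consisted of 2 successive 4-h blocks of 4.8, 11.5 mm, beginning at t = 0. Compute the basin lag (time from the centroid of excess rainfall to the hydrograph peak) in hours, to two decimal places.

Centroid of excess rainfall: t_c = Σ P_i·t̄_i / ΣP_i = 4.8221 h (block centres at 2, 6 h).
Hydrograph peak occurs at t = 8 h, so basin lag t_L = 8 − 4.8221 = 3.18 h.

t_L ≈ 3.18 h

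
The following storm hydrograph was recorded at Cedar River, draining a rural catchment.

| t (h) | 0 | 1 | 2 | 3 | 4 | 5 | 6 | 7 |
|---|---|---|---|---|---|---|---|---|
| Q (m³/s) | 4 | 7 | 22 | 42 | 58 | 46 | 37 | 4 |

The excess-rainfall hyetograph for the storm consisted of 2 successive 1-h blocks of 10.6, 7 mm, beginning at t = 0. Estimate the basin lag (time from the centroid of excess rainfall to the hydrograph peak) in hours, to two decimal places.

Centroid of excess rainfall: t_c = Σ P_i·t̄_i / ΣP_i = 0.8977 h (block centres at 0.5, 1.5 h).
Hydrograph peak occurs at t = 4 h, so basin lag t_L = 4 − 0.8977 = 3.10 h.

t_L ≈ 3.10 h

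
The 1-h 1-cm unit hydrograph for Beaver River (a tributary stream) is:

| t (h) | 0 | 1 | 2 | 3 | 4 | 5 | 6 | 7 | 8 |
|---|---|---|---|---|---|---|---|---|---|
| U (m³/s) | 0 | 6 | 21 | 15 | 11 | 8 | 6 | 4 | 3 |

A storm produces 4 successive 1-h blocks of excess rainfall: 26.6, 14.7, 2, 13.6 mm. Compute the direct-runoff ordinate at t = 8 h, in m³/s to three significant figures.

Q ≈ 25.9 m³/s

By discrete convolution, Q_j = Σ (P_i / 10 mm) · U_{j−i}.
At t = 8 h (j=8): Q = (26.6/10)·3 + (14.7/10)·4 + (2/10)·6 + (13.6/10)·8 = 25.9 m³/s.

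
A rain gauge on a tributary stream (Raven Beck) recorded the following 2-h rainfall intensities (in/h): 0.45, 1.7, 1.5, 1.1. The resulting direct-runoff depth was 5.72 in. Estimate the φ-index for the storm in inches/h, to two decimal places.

φ ≈ 0.48 in/h

Only the 3 blocks with intensity above φ contribute runoff: 1.7, 1.5, 1.1 in/h.
Σ(I−φ)·Δt = d  ⇒  (1.7+1.5+1.1 − 3φ)·2 = 5.72
φ = (4.300 − 5.72/2) / 3 = 0.48 in/h.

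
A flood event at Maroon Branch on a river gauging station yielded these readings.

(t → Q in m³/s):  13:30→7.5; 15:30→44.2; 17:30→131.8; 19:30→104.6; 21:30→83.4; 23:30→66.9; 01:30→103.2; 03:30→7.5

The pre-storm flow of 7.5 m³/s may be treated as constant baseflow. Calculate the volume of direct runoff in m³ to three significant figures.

V ≈ 3.52 × 10^6 m³

Direct-runoff ordinates (Q − Q_b): 0.0, 36.7, 124.3, 97.1, 75.9, 59.4, 95.7, 0.0 m³/s.
ΣQ_DR = 489.1 m³/s.
With Δt = 2 h = 7200 s, V = ΣQ_DR · Δt = 489.1 × 7200 = 3.52 × 10^6 m³.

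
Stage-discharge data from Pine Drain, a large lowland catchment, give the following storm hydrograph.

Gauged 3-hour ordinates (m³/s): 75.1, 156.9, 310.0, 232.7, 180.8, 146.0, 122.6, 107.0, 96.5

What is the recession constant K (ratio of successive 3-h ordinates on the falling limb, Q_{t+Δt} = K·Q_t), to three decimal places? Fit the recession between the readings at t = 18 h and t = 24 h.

K ≈ 0.887

Using the recession-limb readings at t = 18 h and t = 24 h: Q falls from 122.6 to 96.5 m³/s over 2 intervals.
K = (Q₂/Q₁)^(1/2) = (96.5/122.6)^(1/2) = 0.887.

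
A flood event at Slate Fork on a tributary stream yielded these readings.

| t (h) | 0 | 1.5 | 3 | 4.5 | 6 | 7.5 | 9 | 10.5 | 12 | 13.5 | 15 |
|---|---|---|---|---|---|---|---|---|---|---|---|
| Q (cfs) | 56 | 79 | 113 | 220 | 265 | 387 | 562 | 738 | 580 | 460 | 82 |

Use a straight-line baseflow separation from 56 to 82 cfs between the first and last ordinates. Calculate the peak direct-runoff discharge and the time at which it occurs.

Subtracting baseflow gives direct-runoff ordinates: 0.00, 20.40, 51.80, 156.20, 198.60, 318.00, 490.40, 663.80, 503.20, 380.60, 0.00 cfs.
The maximum is 663.80 cfs, occurring at the reading for t = 10.5 h.

Q_p = 663.80 cfs at t = 10.5 h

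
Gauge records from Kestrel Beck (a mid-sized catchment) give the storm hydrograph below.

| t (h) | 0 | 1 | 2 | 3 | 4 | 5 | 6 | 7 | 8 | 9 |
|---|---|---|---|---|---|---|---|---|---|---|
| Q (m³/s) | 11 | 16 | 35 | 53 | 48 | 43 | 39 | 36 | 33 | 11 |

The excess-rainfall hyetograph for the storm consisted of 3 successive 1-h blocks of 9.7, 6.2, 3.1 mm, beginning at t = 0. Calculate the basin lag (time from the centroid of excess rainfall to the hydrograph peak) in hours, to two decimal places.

t_L ≈ 1.85 h

Centroid of excess rainfall: t_c = Σ P_i·t̄_i / ΣP_i = 1.1526 h (block centres at 0.5, 1.5, 2.5 h).
Hydrograph peak occurs at t = 3 h, so basin lag t_L = 3 − 1.1526 = 1.85 h.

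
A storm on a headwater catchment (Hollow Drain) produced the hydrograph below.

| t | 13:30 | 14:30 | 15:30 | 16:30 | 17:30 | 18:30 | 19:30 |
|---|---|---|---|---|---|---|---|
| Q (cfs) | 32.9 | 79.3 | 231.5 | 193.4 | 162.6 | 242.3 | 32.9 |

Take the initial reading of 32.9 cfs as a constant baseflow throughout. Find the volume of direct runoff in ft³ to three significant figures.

V ≈ 2.68 × 10^6 ft³

Direct-runoff ordinates (Q − Q_b): 0.0, 46.4, 198.6, 160.5, 129.7, 209.4, 0.0 cfs.
ΣQ_DR = 744.6 cfs.
With Δt = 1 h = 3600 s, V = ΣQ_DR · Δt = 744.6 × 3600 = 2.68 × 10^6 ft³.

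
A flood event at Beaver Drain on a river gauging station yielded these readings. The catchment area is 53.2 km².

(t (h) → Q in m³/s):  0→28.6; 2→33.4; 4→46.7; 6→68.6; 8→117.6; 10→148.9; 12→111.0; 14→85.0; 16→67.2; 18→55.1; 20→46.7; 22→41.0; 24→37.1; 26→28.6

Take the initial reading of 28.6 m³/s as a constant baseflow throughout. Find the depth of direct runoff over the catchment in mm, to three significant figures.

d ≈ 69.7 mm

Direct runoff: 0.0, 4.8, 18.1, 40.0, 89.0, 120.3, 82.4, 56.4, 38.6, 26.5, 18.1, 12.4, 8.5, 0.0 m³/s; ΣQ_DR = 515.1 m³/s.
V = ΣQ_DR · Δt = 515.1 × 7200 s = 3.709 × 10^6 m³.
Over A = 53.2 km², depth = V / A = 69.7 mm.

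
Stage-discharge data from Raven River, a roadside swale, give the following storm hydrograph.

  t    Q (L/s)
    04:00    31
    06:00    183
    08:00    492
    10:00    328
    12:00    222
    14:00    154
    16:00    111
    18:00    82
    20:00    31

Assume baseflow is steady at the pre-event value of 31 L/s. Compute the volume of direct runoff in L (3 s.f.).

Direct-runoff ordinates (Q − Q_b): 0.0, 152.0, 461.0, 297.0, 191.0, 123.0, 80.0, 51.0, 0.0 L/s.
ΣQ_DR = 1355 L/s.
With Δt = 2 h = 7200 s, V = ΣQ_DR · Δt = 1355 × 7200 = 9.76 × 10^6 L.

V ≈ 9.76 × 10^6 L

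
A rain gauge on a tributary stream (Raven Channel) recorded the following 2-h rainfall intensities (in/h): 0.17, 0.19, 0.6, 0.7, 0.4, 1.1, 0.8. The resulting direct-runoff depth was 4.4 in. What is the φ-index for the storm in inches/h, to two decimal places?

φ ≈ 0.28 in/h

Only the 5 blocks with intensity above φ contribute runoff: 0.6, 0.7, 0.4, 1.1, 0.8 in/h.
Σ(I−φ)·Δt = d  ⇒  (0.6+0.7+0.4+1.1+0.8 − 5φ)·2 = 4.4
φ = (3.600 − 4.4/2) / 5 = 0.28 in/h.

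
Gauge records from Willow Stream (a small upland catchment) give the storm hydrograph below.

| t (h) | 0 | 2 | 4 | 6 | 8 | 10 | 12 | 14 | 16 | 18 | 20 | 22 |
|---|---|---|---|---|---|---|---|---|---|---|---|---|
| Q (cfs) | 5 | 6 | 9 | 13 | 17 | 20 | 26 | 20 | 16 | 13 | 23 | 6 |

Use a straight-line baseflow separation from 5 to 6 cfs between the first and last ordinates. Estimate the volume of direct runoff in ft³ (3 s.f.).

V ≈ 7.78 × 10^5 ft³

Direct-runoff ordinates (Q − Q_b): 0.00, 0.91, 3.82, 7.73, 11.64, 14.55, 20.45, 14.36, 10.27, 7.18, 17.09, 0.00 cfs.
ΣQ_DR = 108.0 cfs.
With Δt = 2 h = 7200 s, V = ΣQ_DR · Δt = 108.0 × 7200 = 7.78 × 10^5 ft³.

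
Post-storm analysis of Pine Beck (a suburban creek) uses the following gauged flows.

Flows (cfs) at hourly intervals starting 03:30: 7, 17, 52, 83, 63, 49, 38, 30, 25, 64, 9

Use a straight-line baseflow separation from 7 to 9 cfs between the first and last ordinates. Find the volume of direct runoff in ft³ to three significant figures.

Direct-runoff ordinates (Q − Q_b): 0.00, 9.80, 44.60, 75.40, 55.20, 41.00, 29.80, 21.60, 16.40, 55.20, 0.00 cfs.
ΣQ_DR = 349.0 cfs.
With Δt = 1 h = 3600 s, V = ΣQ_DR · Δt = 349.0 × 3600 = 1.26 × 10^6 ft³.

V ≈ 1.26 × 10^6 ft³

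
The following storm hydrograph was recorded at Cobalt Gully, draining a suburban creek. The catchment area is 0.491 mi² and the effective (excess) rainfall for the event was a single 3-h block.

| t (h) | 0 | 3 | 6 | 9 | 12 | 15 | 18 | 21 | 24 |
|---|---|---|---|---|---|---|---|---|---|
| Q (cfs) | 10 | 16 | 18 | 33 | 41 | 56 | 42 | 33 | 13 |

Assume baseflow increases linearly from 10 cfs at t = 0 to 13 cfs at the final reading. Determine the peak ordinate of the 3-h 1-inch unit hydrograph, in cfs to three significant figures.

U_p ≈ 29.4 cfs

Direct runoff: 0.00, 5.62, 7.25, 21.88, 29.50, 44.12, 29.75, 20.38, 0.00 cfs; ΣQ_DR = 158.5 cfs, peak = 44.12 cfs.
Runoff depth d = ΣQ_DR·Δt / A = 158.5 × 10800 / (0.491 mi²) = 1.501 in.
The 1-inch UH is the DRH scaled by (1 in)/d, so U_p = 44.12 × 1/1.501 = 29.4 cfs.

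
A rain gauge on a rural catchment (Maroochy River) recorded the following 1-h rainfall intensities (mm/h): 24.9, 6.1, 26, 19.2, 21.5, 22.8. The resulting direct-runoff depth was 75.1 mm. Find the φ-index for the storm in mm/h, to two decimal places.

φ ≈ 7.86 mm/h

Only the 5 blocks with intensity above φ contribute runoff: 24.9, 26, 19.2, 21.5, 22.8 mm/h.
Σ(I−φ)·Δt = d  ⇒  (24.9+26+19.2+21.5+22.8 − 5φ)·1 = 75.1
φ = (114.4 − 75.1/1) / 5 = 7.86 mm/h.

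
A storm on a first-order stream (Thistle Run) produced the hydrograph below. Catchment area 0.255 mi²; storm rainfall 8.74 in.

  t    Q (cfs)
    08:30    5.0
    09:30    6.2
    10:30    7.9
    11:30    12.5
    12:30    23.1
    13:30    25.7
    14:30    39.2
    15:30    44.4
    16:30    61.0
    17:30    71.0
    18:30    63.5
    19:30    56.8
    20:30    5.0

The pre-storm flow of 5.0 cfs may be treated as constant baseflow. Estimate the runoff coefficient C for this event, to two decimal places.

ΣQ_DR = 356.3 cfs; V = ΣQ_DR·Δt = 1.283 × 10^6 ft³.
Runoff depth d = V / A = 2.165 in.
C = d / P = 2.165 / 8.74 = 0.25.

C ≈ 0.25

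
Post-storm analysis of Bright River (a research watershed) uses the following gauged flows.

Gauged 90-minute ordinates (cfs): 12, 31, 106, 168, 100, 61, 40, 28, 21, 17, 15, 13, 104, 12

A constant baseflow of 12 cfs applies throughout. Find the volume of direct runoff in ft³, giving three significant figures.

V ≈ 3.02 × 10^6 ft³

Direct-runoff ordinates (Q − Q_b): 0.0, 19.0, 94.0, 156.0, 88.0, 49.0, 28.0, 16.0, 9.0, 5.0, 3.0, 1.0, 92.0, 0.0 cfs.
ΣQ_DR = 560.0 cfs.
With Δt = 1.5 h = 5400 s, V = ΣQ_DR · Δt = 560.0 × 5400 = 3.02 × 10^6 ft³.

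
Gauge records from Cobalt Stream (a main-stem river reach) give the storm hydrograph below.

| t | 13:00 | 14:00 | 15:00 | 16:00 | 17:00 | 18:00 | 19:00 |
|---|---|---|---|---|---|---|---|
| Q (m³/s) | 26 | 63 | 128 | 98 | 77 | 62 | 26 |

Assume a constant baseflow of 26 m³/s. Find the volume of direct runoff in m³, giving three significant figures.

V ≈ 1.07 × 10^6 m³

Direct-runoff ordinates (Q − Q_b): 0.0, 37.0, 102.0, 72.0, 51.0, 36.0, 0.0 m³/s.
ΣQ_DR = 298.0 m³/s.
With Δt = 1 h = 3600 s, V = ΣQ_DR · Δt = 298.0 × 3600 = 1.07 × 10^6 m³.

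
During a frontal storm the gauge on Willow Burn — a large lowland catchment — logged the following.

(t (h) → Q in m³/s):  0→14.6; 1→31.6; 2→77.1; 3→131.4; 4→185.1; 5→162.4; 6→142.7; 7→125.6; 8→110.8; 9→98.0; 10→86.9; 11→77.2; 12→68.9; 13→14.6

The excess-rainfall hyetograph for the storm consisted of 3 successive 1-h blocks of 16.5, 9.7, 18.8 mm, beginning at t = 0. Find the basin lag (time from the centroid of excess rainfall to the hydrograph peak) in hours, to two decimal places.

t_L ≈ 2.45 h

Centroid of excess rainfall: t_c = Σ P_i·t̄_i / ΣP_i = 1.5511 h (block centres at 0.5, 1.5, 2.5 h).
Hydrograph peak occurs at t = 4 h, so basin lag t_L = 4 − 1.5511 = 2.45 h.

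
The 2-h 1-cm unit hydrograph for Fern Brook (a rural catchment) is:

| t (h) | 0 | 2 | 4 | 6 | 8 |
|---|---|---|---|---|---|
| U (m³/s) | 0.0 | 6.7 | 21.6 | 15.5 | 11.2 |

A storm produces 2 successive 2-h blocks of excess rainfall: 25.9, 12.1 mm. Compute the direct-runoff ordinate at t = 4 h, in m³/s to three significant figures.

By discrete convolution, Q_j = Σ (P_i / 10 mm) · U_{j−i}.
At t = 4 h (j=2): Q = (25.9/10)·21.6 + (12.1/10)·6.7 = 64.1 m³/s.

Q ≈ 64.1 m³/s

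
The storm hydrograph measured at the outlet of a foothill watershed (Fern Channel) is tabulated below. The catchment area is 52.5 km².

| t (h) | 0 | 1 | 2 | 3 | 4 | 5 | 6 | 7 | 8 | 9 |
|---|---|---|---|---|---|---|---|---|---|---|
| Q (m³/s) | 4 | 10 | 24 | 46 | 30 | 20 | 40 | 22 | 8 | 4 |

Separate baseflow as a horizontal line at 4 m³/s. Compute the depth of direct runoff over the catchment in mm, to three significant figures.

Direct runoff: 0.0, 6.0, 20.0, 42.0, 26.0, 16.0, 36.0, 18.0, 4.0, 0.0 m³/s; ΣQ_DR = 168.0 m³/s.
V = ΣQ_DR · Δt = 168.0 × 3600 s = 6.048 × 10^5 m³.
Over A = 52.5 km², depth = V / A = 11.5 mm.

d ≈ 11.5 mm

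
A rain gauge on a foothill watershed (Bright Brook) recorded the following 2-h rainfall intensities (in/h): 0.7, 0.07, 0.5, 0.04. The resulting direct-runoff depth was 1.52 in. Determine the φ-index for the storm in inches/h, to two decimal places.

Only the 2 blocks with intensity above φ contribute runoff: 0.7, 0.5 in/h.
Σ(I−φ)·Δt = d  ⇒  (0.7+0.5 − 2φ)·2 = 1.52
φ = (1.200 − 1.52/2) / 2 = 0.22 in/h.

φ ≈ 0.22 in/h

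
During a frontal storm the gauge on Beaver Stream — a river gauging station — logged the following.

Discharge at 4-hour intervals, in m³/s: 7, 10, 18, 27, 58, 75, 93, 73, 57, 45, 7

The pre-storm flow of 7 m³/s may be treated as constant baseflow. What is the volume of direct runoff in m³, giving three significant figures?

Direct-runoff ordinates (Q − Q_b): 0.0, 3.0, 11.0, 20.0, 51.0, 68.0, 86.0, 66.0, 50.0, 38.0, 0.0 m³/s.
ΣQ_DR = 393.0 m³/s.
With Δt = 4 h = 14400 s, V = ΣQ_DR · Δt = 393.0 × 14400 = 5.66 × 10^6 m³.

V ≈ 5.66 × 10^6 m³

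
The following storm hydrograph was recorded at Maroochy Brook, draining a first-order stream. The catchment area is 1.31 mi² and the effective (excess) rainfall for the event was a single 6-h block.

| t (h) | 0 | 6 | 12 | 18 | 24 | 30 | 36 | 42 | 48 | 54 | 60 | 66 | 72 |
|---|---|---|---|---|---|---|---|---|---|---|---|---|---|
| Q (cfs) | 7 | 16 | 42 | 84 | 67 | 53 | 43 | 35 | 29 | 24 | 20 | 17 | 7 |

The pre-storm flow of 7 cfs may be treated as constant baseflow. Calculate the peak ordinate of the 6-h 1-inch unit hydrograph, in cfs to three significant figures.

Direct runoff: 0.0, 9.0, 35.0, 77.0, 60.0, 46.0, 36.0, 28.0, 22.0, 17.0, 13.0, 10.0, 0.0 cfs; ΣQ_DR = 353.0 cfs, peak = 77.0 cfs.
Runoff depth d = ΣQ_DR·Δt / A = 353.0 × 21600 / (1.31 mi²) = 2.505 in.
The 1-inch UH is the DRH scaled by (1 in)/d, so U_p = 77.0 × 1/2.505 = 30.7 cfs.

U_p ≈ 30.7 cfs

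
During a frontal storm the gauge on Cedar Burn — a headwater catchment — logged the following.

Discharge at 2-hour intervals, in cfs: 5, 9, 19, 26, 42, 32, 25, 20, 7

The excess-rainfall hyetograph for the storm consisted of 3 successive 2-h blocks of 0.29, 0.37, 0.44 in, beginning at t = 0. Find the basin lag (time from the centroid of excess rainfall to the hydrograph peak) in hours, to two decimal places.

Centroid of excess rainfall: t_c = Σ P_i·t̄_i / ΣP_i = 3.2727 h (block centres at 1, 3, 5 h).
Hydrograph peak occurs at t = 8 h, so basin lag t_L = 8 − 3.2727 = 4.73 h.

t_L ≈ 4.73 h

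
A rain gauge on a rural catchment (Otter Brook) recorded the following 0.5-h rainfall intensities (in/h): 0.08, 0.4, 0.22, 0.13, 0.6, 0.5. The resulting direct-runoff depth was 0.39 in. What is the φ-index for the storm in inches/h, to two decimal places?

φ ≈ 0.24 in/h

Only the 3 blocks with intensity above φ contribute runoff: 0.4, 0.6, 0.5 in/h.
Σ(I−φ)·Δt = d  ⇒  (0.4+0.6+0.5 − 3φ)·0.5 = 0.39
φ = (1.500 − 0.39/0.5) / 3 = 0.24 in/h.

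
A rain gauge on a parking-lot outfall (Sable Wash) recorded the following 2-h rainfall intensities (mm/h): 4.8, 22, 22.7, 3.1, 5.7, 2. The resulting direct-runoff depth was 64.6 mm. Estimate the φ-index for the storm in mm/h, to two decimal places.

φ ≈ 6.20 mm/h

Only the 2 blocks with intensity above φ contribute runoff: 22, 22.7 mm/h.
Σ(I−φ)·Δt = d  ⇒  (22+22.7 − 2φ)·2 = 64.6
φ = (44.70 − 64.6/2) / 2 = 6.20 mm/h.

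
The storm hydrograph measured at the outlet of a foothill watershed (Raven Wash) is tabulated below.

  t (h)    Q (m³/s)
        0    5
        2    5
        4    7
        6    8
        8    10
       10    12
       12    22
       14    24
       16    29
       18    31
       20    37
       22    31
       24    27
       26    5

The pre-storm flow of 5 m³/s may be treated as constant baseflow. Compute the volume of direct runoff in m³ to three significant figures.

V ≈ 1.32 × 10^6 m³

Direct-runoff ordinates (Q − Q_b): 0.0, 0.0, 2.0, 3.0, 5.0, 7.0, 17.0, 19.0, 24.0, 26.0, 32.0, 26.0, 22.0, 0.0 m³/s.
ΣQ_DR = 183.0 m³/s.
With Δt = 2 h = 7200 s, V = ΣQ_DR · Δt = 183.0 × 7200 = 1.32 × 10^6 m³.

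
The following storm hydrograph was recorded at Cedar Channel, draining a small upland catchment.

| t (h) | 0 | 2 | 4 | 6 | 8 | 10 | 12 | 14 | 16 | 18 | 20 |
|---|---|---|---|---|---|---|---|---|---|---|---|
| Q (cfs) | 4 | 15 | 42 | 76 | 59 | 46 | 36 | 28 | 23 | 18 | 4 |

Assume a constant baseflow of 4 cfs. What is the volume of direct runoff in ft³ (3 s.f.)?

V ≈ 2.21 × 10^6 ft³

Direct-runoff ordinates (Q − Q_b): 0.0, 11.0, 38.0, 72.0, 55.0, 42.0, 32.0, 24.0, 19.0, 14.0, 0.0 cfs.
ΣQ_DR = 307.0 cfs.
With Δt = 2 h = 7200 s, V = ΣQ_DR · Δt = 307.0 × 7200 = 2.21 × 10^6 ft³.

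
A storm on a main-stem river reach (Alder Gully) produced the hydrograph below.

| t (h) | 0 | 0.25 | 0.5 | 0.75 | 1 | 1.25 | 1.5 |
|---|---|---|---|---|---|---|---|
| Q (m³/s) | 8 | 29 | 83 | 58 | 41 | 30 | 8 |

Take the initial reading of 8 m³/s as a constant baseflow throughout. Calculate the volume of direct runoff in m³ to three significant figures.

Direct-runoff ordinates (Q − Q_b): 0.0, 21.0, 75.0, 50.0, 33.0, 22.0, 0.0 m³/s.
ΣQ_DR = 201.0 m³/s.
With Δt = 0.25 h = 900 s, V = ΣQ_DR · Δt = 201.0 × 900 = 1.81 × 10^5 m³.

V ≈ 1.81 × 10^5 m³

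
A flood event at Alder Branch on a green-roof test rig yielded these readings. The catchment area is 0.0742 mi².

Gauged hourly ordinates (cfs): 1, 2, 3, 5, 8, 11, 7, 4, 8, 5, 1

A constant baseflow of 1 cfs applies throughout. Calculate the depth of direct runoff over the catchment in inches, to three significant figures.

d ≈ 0.919 in

Direct runoff: 0.0, 1.0, 2.0, 4.0, 7.0, 10.0, 6.0, 3.0, 7.0, 4.0, 0.0 cfs; ΣQ_DR = 44.00 cfs.
V = ΣQ_DR · Δt = 44.00 × 3600 s = 1.584 × 10^5 ft³.
Over A = 0.0742 mi², depth = V / A = 0.919 in.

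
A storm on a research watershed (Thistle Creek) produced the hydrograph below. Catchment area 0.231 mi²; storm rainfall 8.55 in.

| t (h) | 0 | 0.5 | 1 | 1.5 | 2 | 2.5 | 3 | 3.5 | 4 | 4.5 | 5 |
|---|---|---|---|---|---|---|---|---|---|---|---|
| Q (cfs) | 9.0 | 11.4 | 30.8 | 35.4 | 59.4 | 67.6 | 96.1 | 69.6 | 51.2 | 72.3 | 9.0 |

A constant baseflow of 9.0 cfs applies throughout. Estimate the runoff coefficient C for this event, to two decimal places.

ΣQ_DR = 412.8 cfs; V = ΣQ_DR·Δt = 7.430 × 10^5 ft³.
Runoff depth d = V / A = 1.385 in.
C = d / P = 1.385 / 8.55 = 0.16.

C ≈ 0.16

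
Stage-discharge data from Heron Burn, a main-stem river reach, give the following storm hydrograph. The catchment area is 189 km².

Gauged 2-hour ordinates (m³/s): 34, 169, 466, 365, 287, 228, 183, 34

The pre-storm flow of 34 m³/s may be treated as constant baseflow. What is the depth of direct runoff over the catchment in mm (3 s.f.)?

d ≈ 56.9 mm

Direct runoff: 0.0, 135.0, 432.0, 331.0, 253.0, 194.0, 149.0, 0.0 m³/s; ΣQ_DR = 1494 m³/s.
V = ΣQ_DR · Δt = 1494 × 7200 s = 1.076 × 10^7 m³.
Over A = 189 km², depth = V / A = 56.9 mm.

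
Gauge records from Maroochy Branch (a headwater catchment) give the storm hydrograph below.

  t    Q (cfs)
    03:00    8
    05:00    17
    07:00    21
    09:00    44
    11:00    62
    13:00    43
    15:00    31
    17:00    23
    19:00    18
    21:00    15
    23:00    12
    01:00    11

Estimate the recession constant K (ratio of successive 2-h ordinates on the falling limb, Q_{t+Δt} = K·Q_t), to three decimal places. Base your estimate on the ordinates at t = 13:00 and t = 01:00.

Using the recession-limb readings at t = 13:00 and t = 01:00: Q falls from 43 to 11 cfs over 6 intervals.
K = (Q₂/Q₁)^(1/6) = (11/43)^(1/6) = 0.797.

K ≈ 0.797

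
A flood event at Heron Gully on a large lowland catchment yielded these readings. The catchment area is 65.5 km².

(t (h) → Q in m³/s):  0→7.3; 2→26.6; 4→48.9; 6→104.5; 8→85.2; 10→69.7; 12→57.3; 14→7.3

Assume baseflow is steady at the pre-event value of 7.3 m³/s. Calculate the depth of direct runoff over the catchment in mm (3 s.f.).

d ≈ 38.3 mm

Direct runoff: 0.0, 19.3, 41.6, 97.2, 77.9, 62.4, 50.0, 0.0 m³/s; ΣQ_DR = 348.4 m³/s.
V = ΣQ_DR · Δt = 348.4 × 7200 s = 2.508 × 10^6 m³.
Over A = 65.5 km², depth = V / A = 38.3 mm.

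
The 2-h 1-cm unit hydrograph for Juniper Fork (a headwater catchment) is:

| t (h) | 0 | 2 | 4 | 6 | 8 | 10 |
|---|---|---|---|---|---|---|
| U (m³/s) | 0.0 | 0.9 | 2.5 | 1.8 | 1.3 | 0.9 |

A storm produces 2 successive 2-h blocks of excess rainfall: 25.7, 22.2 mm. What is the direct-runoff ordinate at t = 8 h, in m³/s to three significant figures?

Q ≈ 7.34 m³/s

By discrete convolution, Q_j = Σ (P_i / 10 mm) · U_{j−i}.
At t = 8 h (j=4): Q = (25.7/10)·1.3 + (22.2/10)·1.8 = 7.34 m³/s.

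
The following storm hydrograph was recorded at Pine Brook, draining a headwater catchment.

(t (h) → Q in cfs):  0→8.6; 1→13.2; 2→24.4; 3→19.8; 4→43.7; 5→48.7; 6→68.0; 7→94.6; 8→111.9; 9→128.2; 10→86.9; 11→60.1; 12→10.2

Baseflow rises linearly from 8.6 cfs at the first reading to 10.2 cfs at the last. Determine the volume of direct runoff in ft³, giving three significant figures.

V ≈ 2.15 × 10^6 ft³

Direct-runoff ordinates (Q − Q_b): 0.00, 4.47, 15.53, 10.80, 34.57, 39.43, 58.60, 85.07, 102.23, 118.40, 76.97, 50.03, 0.00 cfs.
ΣQ_DR = 596.1 cfs.
With Δt = 1 h = 3600 s, V = ΣQ_DR · Δt = 596.1 × 3600 = 2.15 × 10^6 ft³.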